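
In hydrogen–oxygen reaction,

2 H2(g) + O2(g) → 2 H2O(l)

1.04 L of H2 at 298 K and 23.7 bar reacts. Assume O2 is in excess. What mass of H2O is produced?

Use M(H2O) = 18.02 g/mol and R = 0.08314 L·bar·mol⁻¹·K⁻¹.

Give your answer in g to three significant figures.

17.9 g

n(H2) = PV/RT = (23.7 × 1.04) / (0.08314 × 298) = 0.9948 mol
n(H2O) = (2/2) × 0.9948 = 0.9948 mol
m(H2O) = 0.9948 × 18.02 = 17.93 g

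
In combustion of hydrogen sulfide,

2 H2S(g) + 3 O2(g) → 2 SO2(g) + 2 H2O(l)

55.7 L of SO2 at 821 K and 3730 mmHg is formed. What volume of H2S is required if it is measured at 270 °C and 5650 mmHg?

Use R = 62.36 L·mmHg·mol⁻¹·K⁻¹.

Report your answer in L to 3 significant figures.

24.3 L

n(SO2) = PV/RT = (3730 × 55.7) / (62.36 × 821) = 4.058 mol
n(H2S) = (2/2) × 4.058 = 4.058 mol
V = nRT/P = 4.058 × 62.36 × 543.15 / 5650 = 24.33 L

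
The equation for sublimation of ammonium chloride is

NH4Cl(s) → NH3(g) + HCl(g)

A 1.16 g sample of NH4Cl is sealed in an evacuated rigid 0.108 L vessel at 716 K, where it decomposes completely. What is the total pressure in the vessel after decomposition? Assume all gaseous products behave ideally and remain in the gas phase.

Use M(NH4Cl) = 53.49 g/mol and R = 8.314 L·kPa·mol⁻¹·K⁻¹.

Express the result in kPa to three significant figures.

n(NH4Cl) = 1.16 / 53.49 = 0.02169 mol
n(gas produced) = (2/1) × 0.02169 = 0.04338 mol
P = nRT/V = 0.04338 × 8.314 × 716 / 0.108 = 2391 kPa

2390 kPa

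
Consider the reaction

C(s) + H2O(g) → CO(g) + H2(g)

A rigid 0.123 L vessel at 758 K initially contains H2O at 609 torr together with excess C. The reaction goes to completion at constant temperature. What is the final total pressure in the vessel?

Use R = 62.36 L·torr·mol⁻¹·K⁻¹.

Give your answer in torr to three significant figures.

1220 torr

Since T and V are fixed, P_final/P_initial = n_final/n_initial = 2/1.
P_final = (2/1) × 609 = 1218 torr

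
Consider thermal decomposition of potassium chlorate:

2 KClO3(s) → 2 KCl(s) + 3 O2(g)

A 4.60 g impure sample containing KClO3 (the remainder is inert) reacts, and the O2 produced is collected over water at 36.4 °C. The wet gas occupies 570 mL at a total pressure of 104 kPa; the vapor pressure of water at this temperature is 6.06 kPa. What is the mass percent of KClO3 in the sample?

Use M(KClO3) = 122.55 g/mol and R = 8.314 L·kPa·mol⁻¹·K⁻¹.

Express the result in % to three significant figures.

38.5 %

P(O2) = 104 − 6.06 = 97.94 kPa
n(O2) = PV/RT = (97.94 × 0.5700) / (8.314 × 309.55) = 0.02169 mol
n(KClO3) = (2/3) × 0.02169 = 0.01446 mol
m(KClO3) = 0.01446 × 122.55 = 1.772 g
%KClO3 = 1.772 / 4.60 × 100 = 38.52%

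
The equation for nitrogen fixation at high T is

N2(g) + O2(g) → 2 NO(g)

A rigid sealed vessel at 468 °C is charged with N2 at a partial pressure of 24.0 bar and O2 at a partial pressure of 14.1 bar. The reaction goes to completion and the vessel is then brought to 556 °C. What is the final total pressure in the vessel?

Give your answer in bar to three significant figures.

At constant V, partial pressures at 468 °C are proportional to moles, so apply stoichiometry directly to pressures.
P(O2) required for 24.0 bar of N2 = (1/1) × 24.0 = 24.00 bar; available 14.1 bar, so O2 is limiting.
P(N2) remaining = 24.0 − (1/1) × 14.1 = 9.900 bar
P(gaseous products) = (2)/1 × 14.1 = 28.20 bar
P_total at 468 °C = 9.900 + 28.20 = 38.10 bar
Scaling to 556 °C: P = 38.10 × 829.15/741.15 = 42.62 bar

42.6 bar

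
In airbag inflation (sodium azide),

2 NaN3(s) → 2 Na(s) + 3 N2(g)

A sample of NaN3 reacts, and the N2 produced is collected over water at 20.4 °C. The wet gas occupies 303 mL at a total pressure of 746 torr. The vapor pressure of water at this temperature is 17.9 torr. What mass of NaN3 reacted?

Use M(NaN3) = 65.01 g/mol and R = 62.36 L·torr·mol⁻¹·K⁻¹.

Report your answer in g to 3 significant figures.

0.522 g

P(N2) = 746 − 17.9 = 728.1 torr
n(N2) = PV/RT = (728.1 × 0.3030) / (62.36 × 293.55) = 0.01205 mol
n(NaN3) = (2/3) × 0.01205 = 0.008033 mol
m(NaN3) = 0.008033 × 65.01 = 0.5222 g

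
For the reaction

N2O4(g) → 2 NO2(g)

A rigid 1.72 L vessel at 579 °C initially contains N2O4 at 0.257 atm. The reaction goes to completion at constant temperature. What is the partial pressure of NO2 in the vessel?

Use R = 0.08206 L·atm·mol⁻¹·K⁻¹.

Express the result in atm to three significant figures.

n(N2O4)₀ = PV/RT = (0.257 × 1.72) / (0.08206 × 852.15) = 0.006321 mol
n(NO2) = (2/1) × 0.006321 = 0.01264 mol
P(NO2) = nRT/V = 0.01264 × 0.08206 × 852.15 / 1.72 = 0.5139 atm

0.514 atm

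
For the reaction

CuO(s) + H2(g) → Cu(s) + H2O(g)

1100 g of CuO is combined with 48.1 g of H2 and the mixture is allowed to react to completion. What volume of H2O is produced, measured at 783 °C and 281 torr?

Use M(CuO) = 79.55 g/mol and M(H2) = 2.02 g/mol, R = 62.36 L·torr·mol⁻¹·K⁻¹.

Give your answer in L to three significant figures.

n(CuO) = 1100 / 79.55 = 13.83 mol
n(H2) = 48.1 / 2.02 = 23.81 mol
For 13.83 mol CuO, stoichiometry requires (1/1) × 13.83 = 13.83 mol H2; 23.81 mol is available, so CuO is limiting.
n(H2O) = (1/1) × 13.83 = 13.83 mol
V(H2O) = nRT/P = 13.83 × 62.36 × 1056.15 / 281 = 3242 L

3240 L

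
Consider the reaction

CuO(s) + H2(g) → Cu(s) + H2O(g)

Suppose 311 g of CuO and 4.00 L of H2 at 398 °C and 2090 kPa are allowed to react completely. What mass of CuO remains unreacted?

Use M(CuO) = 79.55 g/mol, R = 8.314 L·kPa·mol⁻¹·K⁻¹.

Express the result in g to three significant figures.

192 g

n(CuO) = 311 / 79.55 = 3.909 mol
n(H2) = PV/RT = (2090 × 4.00) / (8.314 × 671.15) = 1.498 mol
For 3.909 mol CuO, stoichiometry requires (1/1) × 3.909 = 3.909 mol H2; 1.498 mol is available, so H2 is limiting.
n(CuO) consumed = (1/1) × 1.498 = 1.498 mol; remaining = 3.909 − 1.498 = 2.411 mol
m(CuO) = 2.411 × 79.55 = 191.8 g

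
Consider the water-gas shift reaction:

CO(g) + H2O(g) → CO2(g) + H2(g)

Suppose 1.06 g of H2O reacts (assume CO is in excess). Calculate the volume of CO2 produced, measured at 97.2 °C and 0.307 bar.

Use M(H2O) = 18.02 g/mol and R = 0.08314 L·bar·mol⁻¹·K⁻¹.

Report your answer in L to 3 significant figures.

5.90 L

n(H2O) = 1.060 / 18.02 = 0.05882 mol
n(CO2) = (1/1) × 0.05882 = 0.05882 mol
V = nRT/P = 0.05882 × 0.08314 × 370.35 / 0.307 = 5.899 L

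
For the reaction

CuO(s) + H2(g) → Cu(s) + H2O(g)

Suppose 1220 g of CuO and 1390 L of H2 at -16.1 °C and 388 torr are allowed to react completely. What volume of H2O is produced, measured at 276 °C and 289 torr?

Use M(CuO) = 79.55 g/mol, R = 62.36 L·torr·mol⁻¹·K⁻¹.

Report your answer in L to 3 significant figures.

n(CuO) = 1220 / 79.55 = 15.34 mol
n(H2) = PV/RT = (388 × 1390) / (62.36 × 257.05) = 33.65 mol
For 15.34 mol CuO, stoichiometry requires (1/1) × 15.34 = 15.34 mol H2; 33.65 mol is available, so CuO is limiting.
n(H2O) = (1/1) × 15.34 = 15.34 mol
V(H2O) = nRT/P = 15.34 × 62.36 × 549.15 / 289 = 1818 L

1820 L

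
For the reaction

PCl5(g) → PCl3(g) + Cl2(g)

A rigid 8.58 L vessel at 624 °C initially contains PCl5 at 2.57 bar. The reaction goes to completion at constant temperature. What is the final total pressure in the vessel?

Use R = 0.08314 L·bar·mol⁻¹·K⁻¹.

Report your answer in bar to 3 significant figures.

Rigid vessel, constant T ⇒ P scales with total gas moles (1 → 2).
P_final = (2/1) × 2.57 = 5.140 bar

5.14 bar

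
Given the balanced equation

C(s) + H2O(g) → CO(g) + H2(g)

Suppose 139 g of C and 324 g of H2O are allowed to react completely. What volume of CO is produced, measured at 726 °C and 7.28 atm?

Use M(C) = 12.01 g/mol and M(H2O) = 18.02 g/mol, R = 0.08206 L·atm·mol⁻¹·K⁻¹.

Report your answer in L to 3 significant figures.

130 L

n(C) = 139 / 12.01 = 11.57 mol
n(H2O) = 324 / 18.02 = 17.98 mol
For 11.57 mol C, stoichiometry requires (1/1) × 11.57 = 11.57 mol H2O; 17.98 mol is available, so C is limiting.
n(CO) = (1/1) × 11.57 = 11.57 mol
V(CO) = nRT/P = 11.57 × 0.08206 × 999.15 / 7.28 = 130.3 L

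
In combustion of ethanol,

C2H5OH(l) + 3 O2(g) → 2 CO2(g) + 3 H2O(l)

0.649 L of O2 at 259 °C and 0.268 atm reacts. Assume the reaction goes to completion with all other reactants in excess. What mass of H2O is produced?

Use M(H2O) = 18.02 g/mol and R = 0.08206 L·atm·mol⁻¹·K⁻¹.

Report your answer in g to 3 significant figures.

0.0718 g

n(O2) = PV/RT = (0.268 × 0.649) / (0.08206 × 532.15) = 0.003983 mol
n(H2O) = (3/3) × 0.003983 = 0.003983 mol
m(H2O) = 0.003983 × 18.02 = 0.07177 g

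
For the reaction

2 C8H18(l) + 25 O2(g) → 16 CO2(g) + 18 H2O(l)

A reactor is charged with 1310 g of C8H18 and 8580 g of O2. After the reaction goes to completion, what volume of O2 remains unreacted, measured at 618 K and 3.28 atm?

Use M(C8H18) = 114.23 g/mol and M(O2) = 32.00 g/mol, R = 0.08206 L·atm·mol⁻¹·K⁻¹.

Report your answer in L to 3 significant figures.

n(C8H18) = 1310 / 114.23 = 11.47 mol
n(O2) = 8580 / 32.00 = 268.1 mol
For 11.47 mol C8H18, stoichiometry requires (25/2) × 11.47 = 143.4 mol O2; 268.1 mol is available, so C8H18 is limiting.
n(O2) consumed = (25/2) × 11.47 = 143.4 mol; remaining = 268.1 − 143.4 = 124.7 mol
V(O2) = nRT/P = 124.7 × 0.08206 × 618 / 3.28 = 1928 L

1930 L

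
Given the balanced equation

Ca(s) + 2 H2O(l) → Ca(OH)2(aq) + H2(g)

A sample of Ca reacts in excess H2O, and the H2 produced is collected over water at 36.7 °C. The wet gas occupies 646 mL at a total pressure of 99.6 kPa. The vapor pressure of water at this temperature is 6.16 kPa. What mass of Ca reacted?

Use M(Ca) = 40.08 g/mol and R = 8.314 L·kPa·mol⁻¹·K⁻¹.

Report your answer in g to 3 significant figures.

P(H2) = 99.6 − 6.16 = 93.44 kPa
n(H2) = PV/RT = (93.44 × 0.6460) / (8.314 × 309.85) = 0.02343 mol
n(Ca) = (1/1) × 0.02343 = 0.02343 mol
m(Ca) = 0.02343 × 40.08 = 0.9391 g

0.939 g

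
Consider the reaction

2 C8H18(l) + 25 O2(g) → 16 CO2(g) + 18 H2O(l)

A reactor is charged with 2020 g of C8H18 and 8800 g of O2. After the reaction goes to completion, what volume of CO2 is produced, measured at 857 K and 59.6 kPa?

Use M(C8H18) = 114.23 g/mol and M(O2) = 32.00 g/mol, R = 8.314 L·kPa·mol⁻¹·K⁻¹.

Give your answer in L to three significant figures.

16900 L

n(C8H18) = 2020 / 114.23 = 17.68 mol
n(O2) = 8800 / 32.00 = 275.0 mol
For 17.68 mol C8H18, stoichiometry requires (25/2) × 17.68 = 221.0 mol O2; 275.0 mol is available, so C8H18 is limiting.
n(CO2) = (16/2) × 17.68 = 141.4 mol
V(CO2) = nRT/P = 141.4 × 8.314 × 857 / 59.6 = 16900 L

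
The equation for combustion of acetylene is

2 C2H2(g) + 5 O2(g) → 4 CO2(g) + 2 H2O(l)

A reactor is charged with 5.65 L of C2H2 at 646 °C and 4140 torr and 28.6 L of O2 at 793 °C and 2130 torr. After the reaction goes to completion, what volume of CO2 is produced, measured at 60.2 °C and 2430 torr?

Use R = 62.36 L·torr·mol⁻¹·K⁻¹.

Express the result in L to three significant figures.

n(C2H2) = PV/RT = (4140 × 5.65) / (62.36 × 919.15) = 0.4081 mol
n(O2) = PV/RT = (2130 × 28.6) / (62.36 × 1066.15) = 0.9163 mol
For 0.4081 mol C2H2, stoichiometry requires (5/2) × 0.4081 = 1.020 mol O2; 0.9163 mol is available, so O2 is limiting.
n(CO2) = (4/5) × 0.9163 = 0.7330 mol
V(CO2) = nRT/P = 0.7330 × 62.36 × 333.35 / 2430 = 6.271 L

6.27 L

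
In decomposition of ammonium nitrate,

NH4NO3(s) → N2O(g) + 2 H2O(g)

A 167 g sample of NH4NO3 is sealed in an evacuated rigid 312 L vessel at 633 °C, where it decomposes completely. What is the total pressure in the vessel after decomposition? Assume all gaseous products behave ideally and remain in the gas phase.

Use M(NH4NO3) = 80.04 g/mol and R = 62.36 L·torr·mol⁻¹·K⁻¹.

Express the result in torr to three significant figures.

n(NH4NO3) = 167 / 80.04 = 2.086 mol
n(gas produced) = (3/1) × 2.086 = 6.258 mol
P = nRT/V = 6.258 × 62.36 × 906.15 / 312 = 1133 torr

1130 torr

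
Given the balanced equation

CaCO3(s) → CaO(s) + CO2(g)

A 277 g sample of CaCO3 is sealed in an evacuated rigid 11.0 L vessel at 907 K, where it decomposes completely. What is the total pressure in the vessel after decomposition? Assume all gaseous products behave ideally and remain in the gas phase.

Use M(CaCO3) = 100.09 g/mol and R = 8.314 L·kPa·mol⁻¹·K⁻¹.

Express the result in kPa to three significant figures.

n(CaCO3) = 277 / 100.09 = 2.768 mol
n(gas produced) = (1/1) × 2.768 = 2.768 mol
P = nRT/V = 2.768 × 8.314 × 907 / 11.0 = 1898 kPa

1900 kPa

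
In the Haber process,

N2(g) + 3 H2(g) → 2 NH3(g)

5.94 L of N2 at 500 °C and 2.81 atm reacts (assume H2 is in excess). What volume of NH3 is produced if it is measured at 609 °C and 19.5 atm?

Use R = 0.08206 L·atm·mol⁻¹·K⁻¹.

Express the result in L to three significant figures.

1.95 L

n(N2) = PV/RT = (2.81 × 5.94) / (0.08206 × 773.15) = 0.2631 mol
n(NH3) = (2/1) × 0.2631 = 0.5262 mol
V = nRT/P = 0.5262 × 0.08206 × 882.15 / 19.5 = 1.953 L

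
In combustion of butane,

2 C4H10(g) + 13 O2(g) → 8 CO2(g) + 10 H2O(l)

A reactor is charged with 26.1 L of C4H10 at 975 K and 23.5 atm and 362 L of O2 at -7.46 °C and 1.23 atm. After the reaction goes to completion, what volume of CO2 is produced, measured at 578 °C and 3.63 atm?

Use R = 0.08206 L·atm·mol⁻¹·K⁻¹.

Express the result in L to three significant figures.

242 L

n(C4H10) = PV/RT = (23.5 × 26.1) / (0.08206 × 975) = 7.666 mol
n(O2) = PV/RT = (1.23 × 362) / (0.08206 × 265.69) = 20.42 mol
For 7.666 mol C4H10, stoichiometry requires (13/2) × 7.666 = 49.83 mol O2; 20.42 mol is available, so O2 is limiting.
n(CO2) = (8/13) × 20.42 = 12.57 mol
V(CO2) = nRT/P = 12.57 × 0.08206 × 851.15 / 3.63 = 241.9 L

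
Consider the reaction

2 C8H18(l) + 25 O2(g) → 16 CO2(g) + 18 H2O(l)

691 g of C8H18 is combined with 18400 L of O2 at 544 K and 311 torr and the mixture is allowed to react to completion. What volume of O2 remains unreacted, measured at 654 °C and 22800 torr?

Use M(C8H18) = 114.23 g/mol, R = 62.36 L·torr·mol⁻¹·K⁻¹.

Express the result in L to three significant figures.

n(C8H18) = 691 / 114.23 = 6.049 mol
n(O2) = PV/RT = (311 × 18400) / (62.36 × 544) = 168.7 mol
For 6.049 mol C8H18, stoichiometry requires (25/2) × 6.049 = 75.61 mol O2; 168.7 mol is available, so C8H18 is limiting.
n(O2) consumed = (25/2) × 6.049 = 75.61 mol; remaining = 168.7 − 75.61 = 93.09 mol
V(O2) = nRT/P = 93.09 × 62.36 × 927.15 / 22800 = 236.1 L

236 L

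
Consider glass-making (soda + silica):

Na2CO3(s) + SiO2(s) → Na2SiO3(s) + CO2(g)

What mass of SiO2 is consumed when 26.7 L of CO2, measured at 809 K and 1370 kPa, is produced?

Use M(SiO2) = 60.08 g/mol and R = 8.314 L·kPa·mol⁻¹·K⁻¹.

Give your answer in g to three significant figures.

327 g

n(CO2) = PV/RT = (1370 × 26.7) / (8.314 × 809) = 5.438 mol
n(SiO2) = (1/1) × 5.438 = 5.438 mol
m(SiO2) = 5.438 × 60.08 = 326.7 g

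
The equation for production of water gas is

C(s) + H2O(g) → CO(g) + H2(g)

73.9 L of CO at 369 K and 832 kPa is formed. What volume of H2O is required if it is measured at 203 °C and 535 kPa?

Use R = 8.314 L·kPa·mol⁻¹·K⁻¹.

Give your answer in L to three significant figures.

148 L

n(CO) = PV/RT = (832 × 73.9) / (8.314 × 369) = 20.04 mol
n(H2O) = (1/1) × 20.04 = 20.04 mol
V = nRT/P = 20.04 × 8.314 × 476.15 / 535 = 148.3 L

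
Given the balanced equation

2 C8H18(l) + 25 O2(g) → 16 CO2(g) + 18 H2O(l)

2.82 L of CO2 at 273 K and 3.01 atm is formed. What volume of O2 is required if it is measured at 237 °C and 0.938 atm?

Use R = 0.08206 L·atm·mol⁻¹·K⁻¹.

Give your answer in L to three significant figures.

n(CO2) = PV/RT = (3.01 × 2.82) / (0.08206 × 273) = 0.3789 mol
n(O2) = (25/16) × 0.3789 = 0.5920 mol
V = nRT/P = 0.5920 × 0.08206 × 510.15 / 0.938 = 26.42 L

26.4 L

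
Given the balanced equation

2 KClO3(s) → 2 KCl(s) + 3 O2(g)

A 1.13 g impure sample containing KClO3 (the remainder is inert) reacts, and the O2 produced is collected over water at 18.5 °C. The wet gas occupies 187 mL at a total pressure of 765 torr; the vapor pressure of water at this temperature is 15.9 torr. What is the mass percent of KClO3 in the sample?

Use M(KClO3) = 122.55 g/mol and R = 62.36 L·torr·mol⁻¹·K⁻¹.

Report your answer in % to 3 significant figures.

55.7 %

P(O2) = 765 − 15.9 = 749.1 torr
n(O2) = PV/RT = (749.1 × 0.1870) / (62.36 × 291.65) = 0.007702 mol
n(KClO3) = (2/3) × 0.007702 = 0.005135 mol
m(KClO3) = 0.005135 × 122.55 = 0.6293 g
%KClO3 = 0.6293 / 1.13 × 100 = 55.69%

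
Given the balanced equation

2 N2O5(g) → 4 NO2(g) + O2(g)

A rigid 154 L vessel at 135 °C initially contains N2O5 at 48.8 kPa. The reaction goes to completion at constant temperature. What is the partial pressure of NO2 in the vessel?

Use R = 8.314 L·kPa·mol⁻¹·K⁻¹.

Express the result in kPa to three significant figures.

97.6 kPa

n(N2O5)₀ = PV/RT = (48.8 × 154) / (8.314 × 408.15) = 2.215 mol
n(NO2) = (4/2) × 2.215 = 4.430 mol
P(NO2) = nRT/V = 4.430 × 8.314 × 408.15 / 154 = 97.61 kPa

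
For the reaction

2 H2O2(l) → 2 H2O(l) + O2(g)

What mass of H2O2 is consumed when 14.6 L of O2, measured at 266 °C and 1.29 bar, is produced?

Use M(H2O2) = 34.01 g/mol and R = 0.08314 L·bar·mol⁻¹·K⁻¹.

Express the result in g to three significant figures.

n(O2) = PV/RT = (1.29 × 14.6) / (0.08314 × 539.15) = 0.4202 mol
n(H2O2) = (2/1) × 0.4202 = 0.8404 mol
m(H2O2) = 0.8404 × 34.01 = 28.58 g

28.6 g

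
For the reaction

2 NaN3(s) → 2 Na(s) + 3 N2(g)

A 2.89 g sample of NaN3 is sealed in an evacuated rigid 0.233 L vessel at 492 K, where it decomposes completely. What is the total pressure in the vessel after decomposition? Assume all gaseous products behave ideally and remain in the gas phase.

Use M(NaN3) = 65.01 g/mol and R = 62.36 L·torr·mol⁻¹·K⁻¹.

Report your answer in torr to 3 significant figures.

n(NaN3) = 2.89 / 65.01 = 0.04445 mol
n(gas produced) = (3/2) × 0.04445 = 0.06668 mol
P = nRT/V = 0.06668 × 62.36 × 492 / 0.233 = 8780 torr

8780 torr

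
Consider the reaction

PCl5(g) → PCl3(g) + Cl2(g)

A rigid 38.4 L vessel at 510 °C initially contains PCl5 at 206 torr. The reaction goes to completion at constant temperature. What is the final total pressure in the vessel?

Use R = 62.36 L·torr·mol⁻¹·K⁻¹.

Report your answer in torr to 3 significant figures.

Since T and V are fixed, P_final/P_initial = n_final/n_initial = 2/1.
P_final = (2/1) × 206 = 412.0 torr

412 torr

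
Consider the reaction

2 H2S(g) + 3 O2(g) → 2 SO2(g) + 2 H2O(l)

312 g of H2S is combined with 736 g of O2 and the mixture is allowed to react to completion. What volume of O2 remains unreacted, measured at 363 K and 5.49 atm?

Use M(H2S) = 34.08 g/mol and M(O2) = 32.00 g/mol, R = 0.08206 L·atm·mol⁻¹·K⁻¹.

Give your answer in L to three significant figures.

n(H2S) = 312 / 34.08 = 9.155 mol
n(O2) = 736 / 32.00 = 23.00 mol
For 9.155 mol H2S, stoichiometry requires (3/2) × 9.155 = 13.73 mol O2; 23.00 mol is available, so H2S is limiting.
n(O2) consumed = (3/2) × 9.155 = 13.73 mol; remaining = 23.00 − 13.73 = 9.270 mol
V(O2) = nRT/P = 9.270 × 0.08206 × 363 / 5.49 = 50.30 L

50.3 L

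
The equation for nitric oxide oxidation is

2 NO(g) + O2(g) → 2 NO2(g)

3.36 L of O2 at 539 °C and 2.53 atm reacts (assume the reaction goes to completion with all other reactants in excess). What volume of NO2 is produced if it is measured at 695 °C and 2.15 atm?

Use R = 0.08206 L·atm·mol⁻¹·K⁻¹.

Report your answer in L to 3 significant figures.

n(O2) = PV/RT = (2.53 × 3.36) / (0.08206 × 812.15) = 0.1276 mol
n(NO2) = (2/1) × 0.1276 = 0.2552 mol
V = nRT/P = 0.2552 × 0.08206 × 968.15 / 2.15 = 9.430 L

9.43 L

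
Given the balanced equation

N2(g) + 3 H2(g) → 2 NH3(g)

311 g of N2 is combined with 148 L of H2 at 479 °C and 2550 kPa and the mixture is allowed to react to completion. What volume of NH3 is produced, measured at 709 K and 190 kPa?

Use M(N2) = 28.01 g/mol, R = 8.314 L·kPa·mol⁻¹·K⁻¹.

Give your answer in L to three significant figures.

n(N2) = 311 / 28.01 = 11.10 mol
n(H2) = PV/RT = (2550 × 148) / (8.314 × 752.15) = 60.35 mol
For 11.10 mol N2, stoichiometry requires (3/1) × 11.10 = 33.30 mol H2; 60.35 mol is available, so N2 is limiting.
n(NH3) = (2/1) × 11.10 = 22.20 mol
V(NH3) = nRT/P = 22.20 × 8.314 × 709 / 190 = 688.7 L

689 L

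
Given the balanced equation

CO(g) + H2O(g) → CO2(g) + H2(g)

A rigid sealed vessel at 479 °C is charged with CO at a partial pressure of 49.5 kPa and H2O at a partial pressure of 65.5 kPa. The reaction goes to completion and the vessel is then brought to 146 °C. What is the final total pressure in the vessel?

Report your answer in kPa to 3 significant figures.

64.1 kPa

Because the vessel is rigid and T is held at 479 °C, work the stoichiometry in partial pressures (P_i = n_iRT/V).
P(H2O) required for 49.5 kPa of CO = (1/1) × 49.5 = 49.50 kPa; available 65.5 kPa, so CO is limiting.
P(H2O) remaining = 65.5 − (1/1) × 49.5 = 16.00 kPa
P(gaseous products) = (1+1)/1 × 49.5 = 99.00 kPa
P_total at 479 °C = 16.00 + 99.00 = 115.0 kPa
Scaling to 146 °C: P = 115.0 × 419.15/752.15 = 64.09 kPa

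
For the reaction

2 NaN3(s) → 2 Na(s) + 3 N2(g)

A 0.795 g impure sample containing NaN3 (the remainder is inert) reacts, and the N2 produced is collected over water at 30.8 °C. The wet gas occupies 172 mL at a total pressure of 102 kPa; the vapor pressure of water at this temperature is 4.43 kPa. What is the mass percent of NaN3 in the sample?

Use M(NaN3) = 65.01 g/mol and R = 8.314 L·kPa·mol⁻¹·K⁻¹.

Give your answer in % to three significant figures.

P(N2) = 102 − 4.43 = 97.57 kPa
n(N2) = PV/RT = (97.57 × 0.1720) / (8.314 × 303.95) = 0.006641 mol
n(NaN3) = (2/3) × 0.006641 = 0.004427 mol
m(NaN3) = 0.004427 × 65.01 = 0.2878 g
%NaN3 = 0.2878 / 0.795 × 100 = 36.20%

36.2 %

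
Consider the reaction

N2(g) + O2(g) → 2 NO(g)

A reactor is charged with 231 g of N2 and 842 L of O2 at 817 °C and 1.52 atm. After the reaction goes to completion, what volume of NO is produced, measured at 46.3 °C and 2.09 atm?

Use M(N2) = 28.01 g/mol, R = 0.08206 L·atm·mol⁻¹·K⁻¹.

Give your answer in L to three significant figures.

n(N2) = 231 / 28.01 = 8.247 mol
n(O2) = PV/RT = (1.52 × 842) / (0.08206 × 1090.15) = 14.31 mol
For 8.247 mol N2, stoichiometry requires (1/1) × 8.247 = 8.247 mol O2; 14.31 mol is available, so N2 is limiting.
n(NO) = (2/1) × 8.247 = 16.49 mol
V(NO) = nRT/P = 16.49 × 0.08206 × 319.45 / 2.09 = 206.8 L

207 L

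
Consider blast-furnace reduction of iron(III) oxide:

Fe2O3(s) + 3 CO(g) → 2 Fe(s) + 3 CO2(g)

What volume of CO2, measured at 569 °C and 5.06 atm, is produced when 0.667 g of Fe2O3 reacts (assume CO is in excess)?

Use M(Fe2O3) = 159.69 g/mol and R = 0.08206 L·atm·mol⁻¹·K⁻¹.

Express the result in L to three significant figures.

0.171 L

n(Fe2O3) = 0.6670 / 159.69 = 0.004177 mol
n(CO2) = (3/1) × 0.004177 = 0.01253 mol
V = nRT/P = 0.01253 × 0.08206 × 842.15 / 5.06 = 0.1711 L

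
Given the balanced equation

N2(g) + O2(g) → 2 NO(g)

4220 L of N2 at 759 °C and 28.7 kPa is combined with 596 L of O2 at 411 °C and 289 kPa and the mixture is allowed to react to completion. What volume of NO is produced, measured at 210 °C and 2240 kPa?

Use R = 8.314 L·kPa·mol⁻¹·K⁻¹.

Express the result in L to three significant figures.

50.6 L

n(N2) = PV/RT = (28.7 × 4220) / (8.314 × 1032.15) = 14.11 mol
n(O2) = PV/RT = (289 × 596) / (8.314 × 684.15) = 30.28 mol
For 14.11 mol N2, stoichiometry requires (1/1) × 14.11 = 14.11 mol O2; 30.28 mol is available, so N2 is limiting.
n(NO) = (2/1) × 14.11 = 28.22 mol
V(NO) = nRT/P = 28.22 × 8.314 × 483.15 / 2240 = 50.61 L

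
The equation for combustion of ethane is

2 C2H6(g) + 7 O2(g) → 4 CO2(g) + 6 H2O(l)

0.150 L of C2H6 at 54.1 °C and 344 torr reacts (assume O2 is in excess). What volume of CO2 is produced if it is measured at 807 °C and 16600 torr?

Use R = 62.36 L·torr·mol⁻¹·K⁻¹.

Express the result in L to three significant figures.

0.0205 L

n(C2H6) = PV/RT = (344 × 0.150) / (62.36 × 327.25) = 0.002529 mol
n(CO2) = (4/2) × 0.002529 = 0.005058 mol
V = nRT/P = 0.005058 × 62.36 × 1080.15 / 16600 = 0.02052 L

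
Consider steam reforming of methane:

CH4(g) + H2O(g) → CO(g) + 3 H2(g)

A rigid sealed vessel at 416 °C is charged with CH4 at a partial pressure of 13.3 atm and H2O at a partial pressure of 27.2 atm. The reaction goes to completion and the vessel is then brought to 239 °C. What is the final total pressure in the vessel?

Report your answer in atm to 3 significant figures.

With V and T fixed, P_i ∝ n_i, so the mole ratios apply directly to partial pressures at 416 °C.
P(H2O) required for 13.3 atm of CH4 = (1/1) × 13.3 = 13.30 atm; available 27.2 atm, so CH4 is limiting.
P(H2O) remaining = 27.2 − (1/1) × 13.3 = 13.90 atm
P(gaseous products) = (1+3)/1 × 13.3 = 53.20 atm
P_total at 416 °C = 13.90 + 53.20 = 67.10 atm
Scaling to 239 °C: P = 67.10 × 512.15/689.15 = 49.87 atm

49.9 atm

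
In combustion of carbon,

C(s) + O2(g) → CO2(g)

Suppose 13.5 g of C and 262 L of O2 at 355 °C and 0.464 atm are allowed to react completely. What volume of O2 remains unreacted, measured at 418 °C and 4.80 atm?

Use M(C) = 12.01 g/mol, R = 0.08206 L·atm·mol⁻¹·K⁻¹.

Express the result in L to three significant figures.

14.6 L

n(C) = 13.5 / 12.01 = 1.124 mol
n(O2) = PV/RT = (0.464 × 262) / (0.08206 × 628.15) = 2.358 mol
For 1.124 mol C, stoichiometry requires (1/1) × 1.124 = 1.124 mol O2; 2.358 mol is available, so C is limiting.
n(O2) consumed = (1/1) × 1.124 = 1.124 mol; remaining = 2.358 − 1.124 = 1.234 mol
V(O2) = nRT/P = 1.234 × 0.08206 × 691.15 / 4.80 = 14.58 L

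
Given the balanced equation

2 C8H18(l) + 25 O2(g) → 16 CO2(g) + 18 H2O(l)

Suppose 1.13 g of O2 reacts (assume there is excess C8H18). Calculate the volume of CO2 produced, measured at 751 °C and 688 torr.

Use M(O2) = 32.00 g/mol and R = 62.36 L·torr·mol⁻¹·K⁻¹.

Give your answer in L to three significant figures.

n(O2) = 1.130 / 32.00 = 0.03531 mol
n(CO2) = (16/25) × 0.03531 = 0.02260 mol
V = nRT/P = 0.02260 × 62.36 × 1024.15 / 688 = 2.098 L

2.10 L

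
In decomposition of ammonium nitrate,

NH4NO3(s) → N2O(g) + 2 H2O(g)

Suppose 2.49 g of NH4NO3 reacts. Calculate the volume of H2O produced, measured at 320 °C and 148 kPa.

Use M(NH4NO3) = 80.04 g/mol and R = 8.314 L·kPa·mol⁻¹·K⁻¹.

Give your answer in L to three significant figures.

2.07 L

n(NH4NO3) = 2.490 / 80.04 = 0.03111 mol
n(H2O) = (2/1) × 0.03111 = 0.06222 mol
V = nRT/P = 0.06222 × 8.314 × 593.15 / 148 = 2.073 L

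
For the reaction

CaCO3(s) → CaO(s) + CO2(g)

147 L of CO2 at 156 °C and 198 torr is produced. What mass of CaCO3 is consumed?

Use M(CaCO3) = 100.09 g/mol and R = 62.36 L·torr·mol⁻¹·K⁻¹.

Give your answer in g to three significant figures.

n(CO2) = PV/RT = (198 × 147) / (62.36 × 429.15) = 1.088 mol
n(CaCO3) = (1/1) × 1.088 = 1.088 mol
m(CaCO3) = 1.088 × 100.09 = 108.9 g

109 g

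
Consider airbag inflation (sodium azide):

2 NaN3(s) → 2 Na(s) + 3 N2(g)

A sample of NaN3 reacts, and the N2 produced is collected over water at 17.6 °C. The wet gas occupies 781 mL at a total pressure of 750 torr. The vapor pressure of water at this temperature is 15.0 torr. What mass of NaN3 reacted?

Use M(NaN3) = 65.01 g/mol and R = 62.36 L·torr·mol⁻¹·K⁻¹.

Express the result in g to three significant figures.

1.37 g

P(N2) = 750 − 15.0 = 735.0 torr
n(N2) = PV/RT = (735.0 × 0.7810) / (62.36 × 290.75) = 0.03166 mol
n(NaN3) = (2/3) × 0.03166 = 0.02111 mol
m(NaN3) = 0.02111 × 65.01 = 1.372 g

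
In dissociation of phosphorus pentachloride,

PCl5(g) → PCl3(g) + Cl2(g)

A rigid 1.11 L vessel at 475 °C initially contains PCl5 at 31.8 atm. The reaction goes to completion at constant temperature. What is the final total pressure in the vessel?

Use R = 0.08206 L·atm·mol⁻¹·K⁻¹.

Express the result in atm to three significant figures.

Since T and V are fixed, P_final/P_initial = n_final/n_initial = 2/1.
P_final = (2/1) × 31.8 = 63.60 atm

63.6 atm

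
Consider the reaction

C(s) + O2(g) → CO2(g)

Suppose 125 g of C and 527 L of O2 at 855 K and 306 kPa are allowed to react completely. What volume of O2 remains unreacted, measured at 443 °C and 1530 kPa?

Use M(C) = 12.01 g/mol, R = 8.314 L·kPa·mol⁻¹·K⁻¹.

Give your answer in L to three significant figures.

n(C) = 125 / 12.01 = 10.41 mol
n(O2) = PV/RT = (306 × 527) / (8.314 × 855) = 22.69 mol
For 10.41 mol C, stoichiometry requires (1/1) × 10.41 = 10.41 mol O2; 22.69 mol is available, so C is limiting.
n(O2) consumed = (1/1) × 10.41 = 10.41 mol; remaining = 22.69 − 10.41 = 12.28 mol
V(O2) = nRT/P = 12.28 × 8.314 × 716.15 / 1530 = 47.79 L

47.8 L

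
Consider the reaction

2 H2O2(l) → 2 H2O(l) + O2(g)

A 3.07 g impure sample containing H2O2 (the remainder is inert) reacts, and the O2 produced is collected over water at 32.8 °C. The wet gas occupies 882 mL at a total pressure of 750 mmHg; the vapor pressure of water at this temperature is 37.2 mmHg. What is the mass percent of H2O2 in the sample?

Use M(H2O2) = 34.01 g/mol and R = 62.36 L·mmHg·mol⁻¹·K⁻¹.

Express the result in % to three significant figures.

P(O2) = 750 − 37.2 = 712.8 mmHg
n(O2) = PV/RT = (712.8 × 0.8820) / (62.36 × 305.95) = 0.03295 mol
n(H2O2) = (2/1) × 0.03295 = 0.06590 mol
m(H2O2) = 0.06590 × 34.01 = 2.241 g
%H2O2 = 2.241 / 3.07 × 100 = 73.00%

73.0 %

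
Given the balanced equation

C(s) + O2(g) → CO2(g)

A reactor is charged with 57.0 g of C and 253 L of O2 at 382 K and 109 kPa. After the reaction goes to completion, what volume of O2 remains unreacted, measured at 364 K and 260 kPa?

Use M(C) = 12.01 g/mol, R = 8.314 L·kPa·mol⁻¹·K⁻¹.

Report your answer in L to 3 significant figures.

n(C) = 57.0 / 12.01 = 4.746 mol
n(O2) = PV/RT = (109 × 253) / (8.314 × 382) = 8.683 mol
For 4.746 mol C, stoichiometry requires (1/1) × 4.746 = 4.746 mol O2; 8.683 mol is available, so C is limiting.
n(O2) consumed = (1/1) × 4.746 = 4.746 mol; remaining = 8.683 − 4.746 = 3.937 mol
V(O2) = nRT/P = 3.937 × 8.314 × 364 / 260 = 45.83 L

45.8 L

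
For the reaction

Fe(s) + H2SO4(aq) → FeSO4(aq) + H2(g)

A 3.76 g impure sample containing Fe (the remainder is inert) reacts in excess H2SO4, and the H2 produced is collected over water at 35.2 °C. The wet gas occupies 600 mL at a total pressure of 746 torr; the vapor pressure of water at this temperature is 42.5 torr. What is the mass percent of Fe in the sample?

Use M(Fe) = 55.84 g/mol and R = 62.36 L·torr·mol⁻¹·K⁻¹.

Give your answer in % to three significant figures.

32.6 %

P(H2) = 746 − 42.5 = 703.5 torr
n(H2) = PV/RT = (703.5 × 0.6000) / (62.36 × 308.35) = 0.02195 mol
n(Fe) = (1/1) × 0.02195 = 0.02195 mol
m(Fe) = 0.02195 × 55.84 = 1.226 g
%Fe = 1.226 / 3.76 × 100 = 32.61%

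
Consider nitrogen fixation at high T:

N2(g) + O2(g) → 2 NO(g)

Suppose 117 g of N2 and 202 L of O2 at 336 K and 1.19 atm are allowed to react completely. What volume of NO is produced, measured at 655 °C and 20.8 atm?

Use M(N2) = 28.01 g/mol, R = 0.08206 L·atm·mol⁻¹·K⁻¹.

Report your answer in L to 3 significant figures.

30.6 L

n(N2) = 117 / 28.01 = 4.177 mol
n(O2) = PV/RT = (1.19 × 202) / (0.08206 × 336) = 8.718 mol
For 4.177 mol N2, stoichiometry requires (1/1) × 4.177 = 4.177 mol O2; 8.718 mol is available, so N2 is limiting.
n(NO) = (2/1) × 4.177 = 8.354 mol
V(NO) = nRT/P = 8.354 × 0.08206 × 928.15 / 20.8 = 30.59 L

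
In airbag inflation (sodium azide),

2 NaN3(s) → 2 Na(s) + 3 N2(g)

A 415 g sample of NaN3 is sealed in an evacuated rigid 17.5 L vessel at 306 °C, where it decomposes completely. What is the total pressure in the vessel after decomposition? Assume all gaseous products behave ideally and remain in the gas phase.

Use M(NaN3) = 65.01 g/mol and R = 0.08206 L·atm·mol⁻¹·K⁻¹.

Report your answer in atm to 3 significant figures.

n(NaN3) = 415 / 65.01 = 6.384 mol
n(gas produced) = (3/2) × 6.384 = 9.576 mol
P = nRT/V = 9.576 × 0.08206 × 579.15 / 17.5 = 26.01 atm

26.0 atm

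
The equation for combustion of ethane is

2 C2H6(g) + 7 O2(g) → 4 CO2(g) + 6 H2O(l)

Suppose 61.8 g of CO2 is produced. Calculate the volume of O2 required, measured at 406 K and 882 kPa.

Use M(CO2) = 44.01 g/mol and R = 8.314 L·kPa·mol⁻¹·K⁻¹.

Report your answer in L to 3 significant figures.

9.40 L

n(CO2) = 61.80 / 44.01 = 1.404 mol
n(O2) = (7/4) × 1.404 = 2.457 mol
V = nRT/P = 2.457 × 8.314 × 406 / 882 = 9.403 L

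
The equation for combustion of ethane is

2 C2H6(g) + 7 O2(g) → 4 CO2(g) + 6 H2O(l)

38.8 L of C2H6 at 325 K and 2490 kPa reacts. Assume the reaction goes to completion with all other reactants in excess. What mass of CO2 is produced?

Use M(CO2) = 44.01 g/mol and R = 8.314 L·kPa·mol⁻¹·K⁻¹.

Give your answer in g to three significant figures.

3150 g

n(C2H6) = PV/RT = (2490 × 38.8) / (8.314 × 325) = 35.76 mol
n(CO2) = (4/2) × 35.76 = 71.52 mol
m(CO2) = 71.52 × 44.01 = 3148 g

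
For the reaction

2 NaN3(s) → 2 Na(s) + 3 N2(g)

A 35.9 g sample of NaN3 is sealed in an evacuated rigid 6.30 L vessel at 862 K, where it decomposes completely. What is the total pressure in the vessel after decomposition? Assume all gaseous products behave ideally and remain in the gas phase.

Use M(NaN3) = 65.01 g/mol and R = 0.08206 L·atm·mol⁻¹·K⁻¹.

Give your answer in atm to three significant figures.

n(NaN3) = 35.9 / 65.01 = 0.5522 mol
n(gas produced) = (3/2) × 0.5522 = 0.8283 mol
P = nRT/V = 0.8283 × 0.08206 × 862 / 6.30 = 9.300 atm

9.30 atm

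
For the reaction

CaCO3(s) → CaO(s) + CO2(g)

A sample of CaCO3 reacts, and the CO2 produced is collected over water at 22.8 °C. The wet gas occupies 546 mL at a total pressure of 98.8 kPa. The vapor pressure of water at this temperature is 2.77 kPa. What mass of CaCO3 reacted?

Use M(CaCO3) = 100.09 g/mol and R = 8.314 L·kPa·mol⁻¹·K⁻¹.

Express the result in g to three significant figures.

2.13 g

P(CO2) = 98.8 − 2.77 = 96.03 kPa
n(CO2) = PV/RT = (96.03 × 0.5460) / (8.314 × 295.95) = 0.02131 mol
n(CaCO3) = (1/1) × 0.02131 = 0.02131 mol
m(CaCO3) = 0.02131 × 100.09 = 2.133 g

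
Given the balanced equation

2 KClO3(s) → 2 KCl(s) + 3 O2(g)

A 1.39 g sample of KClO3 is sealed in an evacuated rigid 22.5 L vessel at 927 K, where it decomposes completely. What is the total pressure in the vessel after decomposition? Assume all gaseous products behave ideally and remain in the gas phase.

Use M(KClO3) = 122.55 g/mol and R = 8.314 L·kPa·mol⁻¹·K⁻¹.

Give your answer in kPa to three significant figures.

5.83 kPa

n(KClO3) = 1.39 / 122.55 = 0.01134 mol
n(gas produced) = (3/2) × 0.01134 = 0.01701 mol
P = nRT/V = 0.01701 × 8.314 × 927 / 22.5 = 5.827 kPa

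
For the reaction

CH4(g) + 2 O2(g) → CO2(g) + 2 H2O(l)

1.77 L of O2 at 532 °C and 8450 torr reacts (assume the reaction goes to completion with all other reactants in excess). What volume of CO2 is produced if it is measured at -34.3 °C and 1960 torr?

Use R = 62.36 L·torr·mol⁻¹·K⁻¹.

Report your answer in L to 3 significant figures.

n(O2) = PV/RT = (8450 × 1.77) / (62.36 × 805.15) = 0.2979 mol
n(CO2) = (1/2) × 0.2979 = 0.1489 mol
V = nRT/P = 0.1489 × 62.36 × 238.85 / 1960 = 1.132 L

1.13 L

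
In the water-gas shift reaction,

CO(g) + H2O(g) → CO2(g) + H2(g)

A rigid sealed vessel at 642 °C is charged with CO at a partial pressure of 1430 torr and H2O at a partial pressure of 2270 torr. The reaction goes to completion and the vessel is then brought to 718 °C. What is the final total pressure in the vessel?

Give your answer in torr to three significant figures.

4010 torr

With V and T fixed, P_i ∝ n_i, so the mole ratios apply directly to partial pressures at 642 °C.
P(H2O) required for 1430 torr of CO = (1/1) × 1430 = 1430 torr; available 2270 torr, so CO is limiting.
P(H2O) remaining = 2270 − (1/1) × 1430 = 840.0 torr
P(gaseous products) = (1+1)/1 × 1430 = 2860 torr
P_total at 642 °C = 840.0 + 2860 = 3700 torr
Scaling to 718 °C: P = 3700 × 991.15/915.15 = 4007 torr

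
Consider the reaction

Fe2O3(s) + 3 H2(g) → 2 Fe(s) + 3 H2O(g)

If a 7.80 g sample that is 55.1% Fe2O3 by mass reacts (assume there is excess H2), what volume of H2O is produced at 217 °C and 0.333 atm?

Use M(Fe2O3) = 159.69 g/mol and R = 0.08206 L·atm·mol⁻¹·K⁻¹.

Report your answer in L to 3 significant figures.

mass of Fe2O3 = 7.80 × 55.1/100 = 4.298 g
n(Fe2O3) = 4.298 / 159.69 = 0.02691 mol
n(H2O) = (3/1) × 0.02691 = 0.08073 mol
V = nRT/P = 0.08073 × 0.08206 × 490.15 / 0.333 = 9.751 L

9.75 L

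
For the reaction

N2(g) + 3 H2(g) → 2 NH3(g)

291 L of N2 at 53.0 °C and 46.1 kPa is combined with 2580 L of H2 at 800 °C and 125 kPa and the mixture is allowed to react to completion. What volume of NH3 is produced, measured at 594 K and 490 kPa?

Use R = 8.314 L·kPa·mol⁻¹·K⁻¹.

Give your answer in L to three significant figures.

n(N2) = PV/RT = (46.1 × 291) / (8.314 × 326.15) = 4.947 mol
n(H2) = PV/RT = (125 × 2580) / (8.314 × 1073.15) = 36.15 mol
For 4.947 mol N2, stoichiometry requires (3/1) × 4.947 = 14.84 mol H2; 36.15 mol is available, so N2 is limiting.
n(NH3) = (2/1) × 4.947 = 9.894 mol
V(NH3) = nRT/P = 9.894 × 8.314 × 594 / 490 = 99.72 L

99.7 L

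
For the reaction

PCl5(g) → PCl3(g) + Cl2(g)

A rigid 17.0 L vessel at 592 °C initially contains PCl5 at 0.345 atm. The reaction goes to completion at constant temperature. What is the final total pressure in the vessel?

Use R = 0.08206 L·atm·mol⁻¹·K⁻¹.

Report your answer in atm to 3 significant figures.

0.690 atm

At constant T and V, P ∝ n(gas): 1 mol gas → 2 mol gas.
P_final = (2/1) × 0.345 = 0.6900 atm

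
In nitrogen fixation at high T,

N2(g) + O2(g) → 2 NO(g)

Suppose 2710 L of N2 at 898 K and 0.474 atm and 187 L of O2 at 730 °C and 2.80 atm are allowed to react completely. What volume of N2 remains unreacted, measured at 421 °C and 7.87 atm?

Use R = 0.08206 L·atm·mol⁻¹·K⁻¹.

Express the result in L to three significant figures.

n(N2) = PV/RT = (0.474 × 2710) / (0.08206 × 898) = 17.43 mol
n(O2) = PV/RT = (2.80 × 187) / (0.08206 × 1003.15) = 6.361 mol
For 17.43 mol N2, stoichiometry requires (1/1) × 17.43 = 17.43 mol O2; 6.361 mol is available, so O2 is limiting.
n(N2) consumed = (1/1) × 6.361 = 6.361 mol; remaining = 17.43 − 6.361 = 11.07 mol
V(N2) = nRT/P = 11.07 × 0.08206 × 694.15 / 7.87 = 80.12 L

80.1 L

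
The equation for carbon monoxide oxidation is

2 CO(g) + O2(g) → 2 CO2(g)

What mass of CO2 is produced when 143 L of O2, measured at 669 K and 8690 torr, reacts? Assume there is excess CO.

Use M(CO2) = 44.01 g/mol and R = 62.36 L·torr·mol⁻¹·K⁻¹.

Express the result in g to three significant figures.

n(O2) = PV/RT = (8690 × 143) / (62.36 × 669) = 29.79 mol
n(CO2) = (2/1) × 29.79 = 59.58 mol
m(CO2) = 59.58 × 44.01 = 2622 g

2620 g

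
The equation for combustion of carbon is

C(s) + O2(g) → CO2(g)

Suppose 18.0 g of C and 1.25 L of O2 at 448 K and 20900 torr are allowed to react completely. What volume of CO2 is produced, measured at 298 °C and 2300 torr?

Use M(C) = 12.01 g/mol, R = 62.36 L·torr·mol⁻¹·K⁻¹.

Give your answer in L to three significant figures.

n(C) = 18.0 / 12.01 = 1.499 mol
n(O2) = PV/RT = (20900 × 1.25) / (62.36 × 448) = 0.9351 mol
For 1.499 mol C, stoichiometry requires (1/1) × 1.499 = 1.499 mol O2; 0.9351 mol is available, so O2 is limiting.
n(CO2) = (1/1) × 0.9351 = 0.9351 mol
V(CO2) = nRT/P = 0.9351 × 62.36 × 571.15 / 2300 = 14.48 L

14.5 L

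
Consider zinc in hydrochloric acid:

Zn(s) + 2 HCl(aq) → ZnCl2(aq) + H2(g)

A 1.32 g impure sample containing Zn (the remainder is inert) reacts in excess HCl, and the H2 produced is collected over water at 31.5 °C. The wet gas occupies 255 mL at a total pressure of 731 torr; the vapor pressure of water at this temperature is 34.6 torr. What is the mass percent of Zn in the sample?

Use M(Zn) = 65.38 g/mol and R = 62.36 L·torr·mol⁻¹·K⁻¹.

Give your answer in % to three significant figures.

P(H2) = 731 − 34.6 = 696.4 torr
n(H2) = PV/RT = (696.4 × 0.2550) / (62.36 × 304.65) = 0.009347 mol
n(Zn) = (1/1) × 0.009347 = 0.009347 mol
m(Zn) = 0.009347 × 65.38 = 0.6111 g
%Zn = 0.6111 / 1.32 × 100 = 46.30%

46.3 %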